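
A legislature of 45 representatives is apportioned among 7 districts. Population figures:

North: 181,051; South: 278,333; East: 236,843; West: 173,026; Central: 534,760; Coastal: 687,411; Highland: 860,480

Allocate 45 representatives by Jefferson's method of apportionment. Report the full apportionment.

North: 3, South: 4, East: 3, West: 2, Central: 8, Coastal: 11, Highland: 14

Standard divisor 2951904/45 ≈ 65597.867; standard quotas: North 2.760, South 4.243, East 3.611, West 2.638, Central 8.152, Coastal 10.479, Highland 13.117.
Rounding down gives 2, 4, 3, 2, 8, 10, 13 = 42 seats, so the divisor must be adjusted.
With modified divisor 59900: modified quotas North 3.023, South 4.647, East 3.954, West 2.889, Central 8.928, Coastal 11.476, Highland 14.365.
Rounding down: North 3, South 4, East 3, West 2, Central 8, Coastal 11, Highland 14 (total 45).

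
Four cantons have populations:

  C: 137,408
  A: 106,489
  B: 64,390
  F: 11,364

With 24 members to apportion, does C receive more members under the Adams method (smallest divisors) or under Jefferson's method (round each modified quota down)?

Adams: C 10, A 8, B 5, F 1.
Jefferson: C 11, A 8, B 5, F 0.
C gets 10 under Adams and 11 under Jefferson.

Jefferson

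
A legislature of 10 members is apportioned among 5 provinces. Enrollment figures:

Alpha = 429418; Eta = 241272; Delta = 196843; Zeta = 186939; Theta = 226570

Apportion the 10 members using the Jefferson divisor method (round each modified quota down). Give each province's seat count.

Alpha=4; Eta=2; Delta=1; Zeta=1; Theta=2

Standard divisor 1281042/10 ≈ 128104.2; standard quotas: Alpha 3.352, Eta 1.883, Delta 1.537, Zeta 1.459, Theta 1.769.
Rounding down gives 3, 1, 1, 1, 1 = 7 seats, so the divisor must be adjusted.
With modified divisor 102900: modified quotas Alpha 4.173, Eta 2.345, Delta 1.913, Zeta 1.817, Theta 2.202.
Rounding down: Alpha 4, Eta 2, Delta 1, Zeta 1, Theta 2 (total 10).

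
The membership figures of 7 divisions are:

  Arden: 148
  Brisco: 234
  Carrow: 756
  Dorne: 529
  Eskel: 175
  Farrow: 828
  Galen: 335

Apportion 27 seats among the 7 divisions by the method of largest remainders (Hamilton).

Standard divisor: 3005 ÷ 27 ≈ 111.296.
Standard quotas: Arden 1.330, Brisco 2.102, Carrow 6.793, Dorne 4.753, Eskel 1.572, Farrow 7.440, Galen 3.010.
Lower quotas: Arden 1, Brisco 2, Carrow 6, Dorne 4, Eskel 1, Farrow 7, Galen 3 (sum 24, leaving 3 seats).
Remainders in descending order: Carrow 0.793, Dorne 0.753, Eskel 0.572, Farrow 0.440, Arden 0.330, Brisco 0.102, Galen 0.010.
The surplus seats go to Carrow, Dorne, Eskel.

Arden 1, Brisco 2, Carrow 7, Dorne 5, Eskel 2, Farrow 7, Galen 3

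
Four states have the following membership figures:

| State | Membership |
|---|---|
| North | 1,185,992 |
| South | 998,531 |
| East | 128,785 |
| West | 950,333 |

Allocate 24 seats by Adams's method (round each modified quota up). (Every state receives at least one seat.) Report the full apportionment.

North 9, South 7, East 1, West 7

Standard divisor 3263641/24 ≈ 135985.042; standard quotas: North 8.721, South 7.343, East 0.947, West 6.989.
Rounding up gives 9, 8, 1, 7 = 25 seats, so the divisor must be adjusted.
With modified divisor 145400: modified quotas North 8.157, South 6.867, East 0.886, West 6.536.
Rounding up: North 9, South 7, East 1, West 7 (total 24).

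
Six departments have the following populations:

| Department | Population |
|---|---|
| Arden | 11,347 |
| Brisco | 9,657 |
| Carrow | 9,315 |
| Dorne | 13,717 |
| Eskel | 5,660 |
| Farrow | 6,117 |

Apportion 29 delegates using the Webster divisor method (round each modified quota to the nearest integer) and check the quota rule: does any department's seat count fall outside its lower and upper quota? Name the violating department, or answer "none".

Standard quotas: Arden 5.896, Brisco 5.018, Carrow 4.840, Dorne 7.127, Eskel 2.941, Farrow 3.178.
Webster allocation: Arden 6, Brisco 5, Carrow 5, Dorne 7, Eskel 3, Farrow 3.
Every allocation lies between the lower and upper quota.

none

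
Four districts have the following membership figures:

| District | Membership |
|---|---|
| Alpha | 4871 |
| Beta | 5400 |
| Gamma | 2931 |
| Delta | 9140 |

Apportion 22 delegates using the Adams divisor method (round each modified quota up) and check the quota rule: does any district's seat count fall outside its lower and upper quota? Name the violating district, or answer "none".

none

Standard quotas: Alpha 4.796, Beta 5.317, Gamma 2.886, Delta 9.000.
Adams allocation: Alpha 5, Beta 5, Gamma 3, Delta 9.
Every allocation lies between the lower and upper quota.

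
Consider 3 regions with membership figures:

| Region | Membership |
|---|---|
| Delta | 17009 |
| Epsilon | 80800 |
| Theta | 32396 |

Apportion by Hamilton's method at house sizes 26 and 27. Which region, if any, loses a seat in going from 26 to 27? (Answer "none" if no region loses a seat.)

none

At 26 seats: Delta 3, Epsilon 16, Theta 7.
At 27 seats: Delta 3, Epsilon 17, Theta 7.
No region's allocation decreased.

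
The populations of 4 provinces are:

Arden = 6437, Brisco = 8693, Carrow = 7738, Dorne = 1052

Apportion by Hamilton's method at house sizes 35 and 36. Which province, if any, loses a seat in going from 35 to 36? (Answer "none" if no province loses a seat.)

At 35 seats: Arden 9, Brisco 13, Carrow 11, Dorne 2.
At 36 seats: Arden 10, Brisco 13, Carrow 12, Dorne 1.
Dorne drops from 2 to 1.

Dorne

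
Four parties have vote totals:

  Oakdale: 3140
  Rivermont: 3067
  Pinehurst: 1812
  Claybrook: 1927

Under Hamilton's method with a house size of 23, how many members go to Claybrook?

5

Standard divisor: 9946 ÷ 23 ≈ 432.435.
Standard quotas: Oakdale 7.261, Rivermont 7.092, Pinehurst 4.190, Claybrook 4.456.
Lower quotas: Oakdale 7, Rivermont 7, Pinehurst 4, Claybrook 4 (sum 22, leaving 1 seat).
Remainders in descending order: Claybrook 0.456, Oakdale 0.261, Pinehurst 0.190, Rivermont 0.092.
The surplus seat goes to Claybrook.
Claybrook receives 5.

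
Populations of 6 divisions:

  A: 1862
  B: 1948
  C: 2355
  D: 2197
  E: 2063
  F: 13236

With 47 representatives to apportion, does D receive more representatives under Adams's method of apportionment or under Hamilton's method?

Adams

Adams: A 4, B 4, C 5, D 5, E 4, F 25.
Hamilton: A 4, B 4, C 5, D 4, E 4, F 26.
D gets 5 under Adams and 4 under Hamilton.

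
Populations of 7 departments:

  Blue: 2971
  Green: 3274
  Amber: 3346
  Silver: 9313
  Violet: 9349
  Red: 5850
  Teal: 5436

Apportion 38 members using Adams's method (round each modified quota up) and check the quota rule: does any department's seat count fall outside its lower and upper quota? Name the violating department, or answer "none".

none

Standard quotas: Blue 2.855, Green 3.147, Amber 3.216, Silver 8.951, Violet 8.985, Red 5.622, Teal 5.224.
Adams allocation: Blue 3, Green 3, Amber 3, Silver 9, Violet 9, Red 6, Teal 5.
Every allocation lies between the lower and upper quota.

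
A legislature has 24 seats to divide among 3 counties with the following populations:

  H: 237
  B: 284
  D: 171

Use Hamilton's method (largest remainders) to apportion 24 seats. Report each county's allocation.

Standard divisor: 692 ÷ 24 ≈ 28.833.
Standard quotas: H 8.220, B 9.850, D 5.931.
Lower quotas: H 8, B 9, D 5 (sum 22, leaving 2 seats).
Remainders in descending order: D 0.931, B 0.850, H 0.220.
The surplus seats go to D, B.

H: 8, B: 10, D: 6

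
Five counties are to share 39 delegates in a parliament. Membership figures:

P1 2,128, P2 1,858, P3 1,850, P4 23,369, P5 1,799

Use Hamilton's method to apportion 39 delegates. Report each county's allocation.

The standard divisor is 31004/39 ≈ 794.974.
Standard quotas: P1 2.6768, P2 2.3372, P3 2.3271, P4 29.3959, P5 2.2630.
Lower quotas: P1 2, P2 2, P3 2, P4 29, P5 2 (sum 37, leaving 2 seats).
Remainders in descending order: P1 0.6768, P4 0.3959, P2 0.3372, P3 0.3271, P5 0.2630.
Largest remainders: P1, P4 receive the extra seats.

P1=3, P2=2, P3=2, P4=30, P5=2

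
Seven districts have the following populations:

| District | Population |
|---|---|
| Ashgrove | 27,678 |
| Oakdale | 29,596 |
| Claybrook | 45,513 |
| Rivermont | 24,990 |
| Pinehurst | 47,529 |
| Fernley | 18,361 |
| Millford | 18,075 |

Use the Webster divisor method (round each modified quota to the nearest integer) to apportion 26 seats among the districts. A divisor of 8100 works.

Ashgrove 3, Oakdale 4, Claybrook 6, Rivermont 3, Pinehurst 6, Fernley 2, Millford 2

With modified divisor 8100: modified quotas Ashgrove 3.417, Oakdale 3.654, Claybrook 5.619, Rivermont 3.085, Pinehurst 5.868, Fernley 2.267, Millford 2.231.
Rounding to the nearest integer: Ashgrove 3, Oakdale 4, Claybrook 6, Rivermont 3, Pinehurst 6, Fernley 2, Millford 2 (total 26).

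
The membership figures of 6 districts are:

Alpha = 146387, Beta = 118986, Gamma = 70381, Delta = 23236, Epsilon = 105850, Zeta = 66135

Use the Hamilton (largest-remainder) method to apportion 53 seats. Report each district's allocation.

Standard divisor: 530975 ÷ 53 ≈ 10018.396.
Standard quotas: Alpha 14.6118, Beta 11.8768, Gamma 7.0252, Delta 2.3193, Epsilon 10.5656, Zeta 6.6014.
Lower quotas: Alpha 14, Beta 11, Gamma 7, Delta 2, Epsilon 10, Zeta 6 (sum 50, leaving 3 seats).
Remainders in descending order: Beta 0.8768, Alpha 0.6118, Zeta 0.6014, Epsilon 0.5656, Delta 0.3193, Gamma 0.0252.
The surplus seats go to Beta, Alpha, Zeta.

Alpha: 15, Beta: 12, Gamma: 7, Delta: 2, Epsilon: 10, Zeta: 7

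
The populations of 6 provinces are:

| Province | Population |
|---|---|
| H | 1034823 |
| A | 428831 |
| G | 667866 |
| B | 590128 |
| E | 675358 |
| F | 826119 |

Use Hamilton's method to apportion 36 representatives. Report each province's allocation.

The standard divisor is 4223125/36 ≈ 117309.028.
Standard quotas: H 8.8213, A 3.6556, G 5.6932, B 5.0305, E 5.7571, F 7.0422.
Lower quotas: H 8, A 3, G 5, B 5, E 5, F 7 (sum 33, leaving 3 seats).
Remainders in descending order: H 0.8213, E 0.7571, G 0.6932, A 0.6556, F 0.0422, B 0.0305.
The surplus seats go to H, E, G.

H 9, A 3, G 6, B 5, E 6, F 7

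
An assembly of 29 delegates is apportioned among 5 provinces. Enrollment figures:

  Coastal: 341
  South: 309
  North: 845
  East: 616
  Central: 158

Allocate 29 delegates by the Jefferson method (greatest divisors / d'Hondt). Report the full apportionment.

Standard divisor 2269/29 ≈ 78.241; standard quotas: Coastal 4.358, South 3.949, North 10.800, East 7.873, Central 2.019.
Rounding down gives 4, 3, 10, 7, 2 = 26 seats, so the divisor must be adjusted.
With modified divisor 74: modified quotas Coastal 4.608, South 4.176, North 11.419, East 8.324, Central 2.135.
Rounding down: Coastal 4, South 4, North 11, East 8, Central 2 (total 29).

Coastal=4, South=4, North=11, East=8, Central=2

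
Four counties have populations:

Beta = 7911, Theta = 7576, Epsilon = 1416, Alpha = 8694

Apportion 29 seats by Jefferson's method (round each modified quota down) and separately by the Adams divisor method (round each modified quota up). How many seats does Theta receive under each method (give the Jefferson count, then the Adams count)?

9 and 8

Jefferson: Beta 9, Theta 9, Epsilon 1, Alpha 10.
Adams: Beta 9, Theta 8, Epsilon 2, Alpha 10.
Theta gets 9 under Jefferson and 8 under Adams.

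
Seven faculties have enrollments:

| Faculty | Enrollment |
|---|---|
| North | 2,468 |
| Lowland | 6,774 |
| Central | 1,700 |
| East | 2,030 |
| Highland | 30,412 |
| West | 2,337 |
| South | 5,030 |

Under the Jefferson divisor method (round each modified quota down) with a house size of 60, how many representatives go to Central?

Standard divisor 50751/60 ≈ 845.85; standard quotas: North 2.918, Lowland 8.009, Central 2.010, East 2.400, Highland 35.954, West 2.763, South 5.947.
Rounding down gives 2, 8, 2, 2, 35, 2, 5 = 56 seats, so the divisor must be adjusted.
With modified divisor 810: modified quotas North 3.047, Lowland 8.363, Central 2.099, East 2.506, Highland 37.546, West 2.885, South 6.210.
Rounding down: North 3, Lowland 8, Central 2, East 2, Highland 37, West 2, South 6 (total 60).
Central receives 2.

2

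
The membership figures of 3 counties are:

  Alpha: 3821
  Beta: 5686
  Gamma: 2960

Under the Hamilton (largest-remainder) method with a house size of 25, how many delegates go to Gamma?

6

Standard divisor: 12467 ÷ 25 ≈ 498.68.
Standard quotas: Alpha 7.6622, Beta 11.4021, Gamma 5.9357.
Lower quotas: Alpha 7, Beta 11, Gamma 5 (sum 23, leaving 2 seats).
Remainders in descending order: Gamma 0.9357, Alpha 0.6622, Beta 0.4021.
The surplus seats go to Gamma, Alpha.
Gamma receives 6.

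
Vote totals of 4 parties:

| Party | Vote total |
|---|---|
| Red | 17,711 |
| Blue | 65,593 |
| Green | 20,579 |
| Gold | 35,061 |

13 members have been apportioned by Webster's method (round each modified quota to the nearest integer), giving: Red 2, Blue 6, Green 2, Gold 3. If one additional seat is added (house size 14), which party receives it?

Blue

Priority for the next seat is population ÷ (current seats + 0.5).
Priorities: Red 7084.400, Blue 10091.231, Green 8231.600, Gold 10017.429.
Highest priority: Blue.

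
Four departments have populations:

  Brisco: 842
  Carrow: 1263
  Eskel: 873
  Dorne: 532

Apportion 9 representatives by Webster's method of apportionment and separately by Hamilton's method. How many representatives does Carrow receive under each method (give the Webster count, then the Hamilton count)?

4 and 3

Webster: Brisco 2, Carrow 4, Eskel 2, Dorne 1.
Hamilton: Brisco 2, Carrow 3, Eskel 2, Dorne 2.
Carrow gets 4 under Webster and 3 under Hamilton.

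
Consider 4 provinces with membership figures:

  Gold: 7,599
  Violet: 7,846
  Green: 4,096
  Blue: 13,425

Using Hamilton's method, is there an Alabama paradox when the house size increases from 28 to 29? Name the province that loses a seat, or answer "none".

At 28 seats: Gold 6, Violet 7, Green 4, Blue 11.
At 29 seats: Gold 7, Violet 7, Green 3, Blue 12.
Green drops from 4 to 3.

Green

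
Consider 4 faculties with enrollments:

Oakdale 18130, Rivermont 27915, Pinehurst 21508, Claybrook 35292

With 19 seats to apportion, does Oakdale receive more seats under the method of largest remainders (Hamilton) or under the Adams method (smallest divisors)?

Adams

Hamilton: Oakdale 3, Rivermont 5, Pinehurst 4, Claybrook 7.
Adams: Oakdale 4, Rivermont 5, Pinehurst 4, Claybrook 6.
Oakdale gets 3 under Hamilton and 4 under Adams.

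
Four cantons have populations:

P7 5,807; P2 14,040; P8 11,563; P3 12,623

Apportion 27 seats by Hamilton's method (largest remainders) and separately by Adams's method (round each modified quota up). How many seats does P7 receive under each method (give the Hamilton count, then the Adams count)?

Hamilton: P7 3, P2 9, P8 7, P3 8.
Adams: P7 4, P2 8, P8 7, P3 8.
P7 gets 3 under Hamilton and 4 under Adams.

3 and 4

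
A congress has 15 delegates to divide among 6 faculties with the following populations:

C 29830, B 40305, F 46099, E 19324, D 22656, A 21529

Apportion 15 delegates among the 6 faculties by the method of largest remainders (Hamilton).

C: 2, B: 3, F: 4, E: 2, D: 2, A: 2

Standard divisor: 179743 ÷ 15 ≈ 11982.867.
Standard quotas: C 2.4894, B 3.3636, F 3.8471, E 1.6126, D 1.8907, A 1.7966.
Lower quotas: C 2, B 3, F 3, E 1, D 1, A 1 (sum 11, leaving 4 seats).
Remainders in descending order: D 0.8907, F 0.8471, A 0.7966, E 0.6126, C 0.4894, B 0.3636.
Largest remainders: D, F, A, E receive the extra seats.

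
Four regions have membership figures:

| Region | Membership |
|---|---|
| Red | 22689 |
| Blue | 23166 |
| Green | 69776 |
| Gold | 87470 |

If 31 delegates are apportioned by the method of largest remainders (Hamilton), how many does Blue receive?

4

Total 203101; standard divisor 203101/31 ≈ 6551.645.
Standard quotas: Red 3.4631, Blue 3.5359, Green 10.6501, Gold 13.3508.
Lower quotas: Red 3, Blue 3, Green 10, Gold 13 (sum 29, leaving 2 seats).
Remainders in descending order: Green 0.6501, Blue 0.5359, Red 0.4631, Gold 0.3508.
Largest remainders: Green, Blue receive the extra seats.
Blue receives 4.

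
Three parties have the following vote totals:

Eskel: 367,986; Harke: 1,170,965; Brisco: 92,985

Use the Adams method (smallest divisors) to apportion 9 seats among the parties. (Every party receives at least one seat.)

Eskel 2, Harke 6, Brisco 1

Standard divisor 1631936/9 ≈ 181326.222; standard quotas: Eskel 2.029, Harke 6.458, Brisco 0.513.
Rounding up gives 3, 7, 1 = 11 seats, so the divisor must be adjusted.
With modified divisor 214700: modified quotas Eskel 1.714, Harke 5.454, Brisco 0.433.
Rounding up: Eskel 2, Harke 6, Brisco 1 (total 9).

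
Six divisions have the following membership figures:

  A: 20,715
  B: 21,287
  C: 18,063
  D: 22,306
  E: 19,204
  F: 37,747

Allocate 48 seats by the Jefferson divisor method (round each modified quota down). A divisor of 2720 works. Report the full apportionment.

With modified divisor 2720: modified quotas A 7.616, B 7.826, C 6.641, D 8.201, E 7.060, F 13.878.
Rounding down: A 7, B 7, C 6, D 8, E 7, F 13 (total 48).

A 7, B 7, C 6, D 8, E 7, F 13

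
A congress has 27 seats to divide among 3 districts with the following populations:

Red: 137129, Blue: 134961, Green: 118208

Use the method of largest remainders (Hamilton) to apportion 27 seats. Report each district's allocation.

The standard divisor is 390298/27 ≈ 14455.481.
Standard quotas: Red 9.4863, Blue 9.3363, Green 8.1774.
Lower quotas: Red 9, Blue 9, Green 8 (sum 26, leaving 1 seat).
Remainders in descending order: Red 0.4863, Blue 0.3363, Green 0.1774.
Largest remainder: Red receives the extra seat.

Red: 10, Blue: 9, Green: 8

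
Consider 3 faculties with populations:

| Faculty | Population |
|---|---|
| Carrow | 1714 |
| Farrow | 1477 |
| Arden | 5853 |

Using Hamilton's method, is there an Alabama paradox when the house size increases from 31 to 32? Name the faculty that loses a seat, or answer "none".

At 31 seats: Carrow 6, Farrow 5, Arden 20.
At 32 seats: Carrow 6, Farrow 5, Arden 21.
No faculty's allocation decreased.

none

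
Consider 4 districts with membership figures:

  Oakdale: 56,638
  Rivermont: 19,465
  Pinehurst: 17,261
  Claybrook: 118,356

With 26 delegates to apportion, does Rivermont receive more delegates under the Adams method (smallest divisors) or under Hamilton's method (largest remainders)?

Adams

Adams: Oakdale 7, Rivermont 3, Pinehurst 2, Claybrook 14.
Hamilton: Oakdale 7, Rivermont 2, Pinehurst 2, Claybrook 15.
Rivermont gets 3 under Adams and 2 under Hamilton.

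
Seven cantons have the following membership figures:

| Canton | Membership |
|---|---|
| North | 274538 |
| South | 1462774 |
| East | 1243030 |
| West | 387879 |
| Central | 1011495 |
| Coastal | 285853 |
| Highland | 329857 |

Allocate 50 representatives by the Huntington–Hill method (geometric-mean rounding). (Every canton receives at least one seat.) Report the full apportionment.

North 3; South 15; East 12; West 4; Central 10; Coastal 3; Highland 3

With divisor 100232: modified quotas North 2.739, South 14.594, East 12.402, West 3.870, Central 10.092, Coastal 2.852, Highland 3.291.
Geometric-mean thresholds: North √(2·3)=2.449, South √(14·15)=14.491, East √(12·13)=12.490, West √(3·4)=3.464, Central √(10·11)=10.488, Coastal √(2·3)=2.449, Highland √(3·4)=3.464.
Each quota rounded against its threshold gives North 3, South 15, East 12, West 4, Central 10, Coastal 3, Highland 3 (total 50).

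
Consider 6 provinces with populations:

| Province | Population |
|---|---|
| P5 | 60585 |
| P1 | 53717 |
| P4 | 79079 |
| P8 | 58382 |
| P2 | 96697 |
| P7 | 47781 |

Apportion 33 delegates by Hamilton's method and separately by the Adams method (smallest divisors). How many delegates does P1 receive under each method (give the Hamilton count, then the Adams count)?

4 and 5

Hamilton: P5 5, P1 4, P4 7, P8 5, P2 8, P7 4.
Adams: P5 5, P1 5, P4 6, P8 5, P2 8, P7 4.
P1 gets 4 under Hamilton and 5 under Adams.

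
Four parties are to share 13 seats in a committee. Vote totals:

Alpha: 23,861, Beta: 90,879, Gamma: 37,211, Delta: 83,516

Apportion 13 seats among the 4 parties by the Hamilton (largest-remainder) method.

Alpha=1, Beta=5, Gamma=2, Delta=5

Standard divisor: 235467 ÷ 13 ≈ 18112.846.
Standard quotas: Alpha 1.3174, Beta 5.0174, Gamma 2.0544, Delta 4.6109.
Lower quotas: Alpha 1, Beta 5, Gamma 2, Delta 4 (sum 12, leaving 1 seat).
Remainders in descending order: Delta 0.6109, Alpha 0.3174, Gamma 0.0544, Beta 0.0174.
The surplus seat goes to Delta.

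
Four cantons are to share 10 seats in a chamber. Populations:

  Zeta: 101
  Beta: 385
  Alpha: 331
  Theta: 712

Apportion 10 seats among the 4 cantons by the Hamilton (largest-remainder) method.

Total 1529; standard divisor 1529/10 ≈ 152.9.
Standard quotas: Zeta 0.661, Beta 2.518, Alpha 2.165, Theta 4.657.
Lower quotas: Zeta 0, Beta 2, Alpha 2, Theta 4 (sum 8, leaving 2 seats).
Remainders in descending order: Zeta 0.661, Theta 0.657, Beta 0.518, Alpha 0.165.
The surplus seats go to Zeta, Theta.

Zeta 1, Beta 2, Alpha 2, Theta 5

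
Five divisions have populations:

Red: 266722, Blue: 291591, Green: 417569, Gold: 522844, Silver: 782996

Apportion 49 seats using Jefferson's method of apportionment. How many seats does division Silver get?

17

Standard divisor 2281722/49 ≈ 46565.755; standard quotas: Red 5.728, Blue 6.262, Green 8.967, Gold 11.228, Silver 16.815.
Rounding down gives 5, 6, 8, 11, 16 = 46 seats, so the divisor must be adjusted.
With modified divisor 44000: modified quotas Red 6.062, Blue 6.627, Green 9.490, Gold 11.883, Silver 17.795.
Rounding down: Red 6, Blue 6, Green 9, Gold 11, Silver 17 (total 49).
Silver receives 17.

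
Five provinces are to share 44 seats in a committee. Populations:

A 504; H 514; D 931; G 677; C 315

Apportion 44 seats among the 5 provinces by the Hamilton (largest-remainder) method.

Standard divisor: 2941 ÷ 44 ≈ 66.841.
Standard quotas: A 7.540, H 7.690, D 13.929, G 10.129, C 4.713.
Lower quotas: A 7, H 7, D 13, G 10, C 4 (sum 41, leaving 3 seats).
Remainders in descending order: D 0.929, C 0.713, H 0.690, A 0.540, G 0.129.
Largest remainders: D, C, H receive the extra seats.

A 7, H 8, D 14, G 10, C 5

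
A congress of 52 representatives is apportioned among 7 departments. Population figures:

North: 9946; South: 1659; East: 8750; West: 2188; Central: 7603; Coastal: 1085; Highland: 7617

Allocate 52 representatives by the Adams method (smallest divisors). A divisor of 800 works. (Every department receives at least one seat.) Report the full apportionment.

With modified divisor 800: modified quotas North 12.432, South 2.074, East 10.938, West 2.735, Central 9.504, Coastal 1.356, Highland 9.521.
Rounding up: North 13, South 3, East 11, West 3, Central 10, Coastal 2, Highland 10 (total 52).

North: 13, South: 3, East: 11, West: 3, Central: 10, Coastal: 2, Highland: 10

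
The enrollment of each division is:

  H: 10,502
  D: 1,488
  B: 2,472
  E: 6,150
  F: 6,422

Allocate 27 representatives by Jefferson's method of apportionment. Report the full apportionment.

H: 11, D: 1, B: 2, E: 6, F: 7

Standard divisor 27034/27 ≈ 1001.259; standard quotas: H 10.489, D 1.486, B 2.469, E 6.142, F 6.414.
Rounding down gives 10, 1, 2, 6, 6 = 25 seats, so the divisor must be adjusted.
With modified divisor 900: modified quotas H 11.669, D 1.653, B 2.747, E 6.833, F 7.136.
Rounding down: H 11, D 1, B 2, E 6, F 7 (total 27).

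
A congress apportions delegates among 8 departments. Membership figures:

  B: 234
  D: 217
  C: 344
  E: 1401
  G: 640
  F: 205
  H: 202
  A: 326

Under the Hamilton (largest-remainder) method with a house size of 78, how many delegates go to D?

Standard divisor: 3569 ÷ 78 ≈ 45.756.
Standard quotas: B 5.114, D 4.743, C 7.518, E 30.619, G 13.987, F 4.480, H 4.415, A 7.125.
Lower quotas: B 5, D 4, C 7, E 30, G 13, F 4, H 4, A 7 (sum 74, leaving 4 seats).
Remainders in descending order: G 0.987, D 0.743, E 0.619, C 0.518, F 0.480, H 0.415, A 0.125, B 0.114.
Largest remainders: G, D, E, C receive the extra seats.
D receives 5.

5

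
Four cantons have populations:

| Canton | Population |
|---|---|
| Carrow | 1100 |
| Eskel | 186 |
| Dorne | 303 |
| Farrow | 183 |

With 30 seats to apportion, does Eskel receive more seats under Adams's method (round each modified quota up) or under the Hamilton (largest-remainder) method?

Adams: Carrow 18, Eskel 4, Dorne 5, Farrow 3.
Hamilton: Carrow 19, Eskel 3, Dorne 5, Farrow 3.
Eskel gets 4 under Adams and 3 under Hamilton.

Adams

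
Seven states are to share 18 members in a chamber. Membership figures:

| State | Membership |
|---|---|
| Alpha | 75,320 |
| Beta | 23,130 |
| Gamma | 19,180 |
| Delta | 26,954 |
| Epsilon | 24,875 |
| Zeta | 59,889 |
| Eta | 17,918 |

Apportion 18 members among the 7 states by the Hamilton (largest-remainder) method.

Alpha: 6, Beta: 2, Gamma: 1, Delta: 2, Epsilon: 2, Zeta: 4, Eta: 1

Standard divisor: 247266 ÷ 18 = 13737.
Standard quotas: Alpha 5.4830, Beta 1.6838, Gamma 1.3962, Delta 1.9621, Epsilon 1.8108, Zeta 4.3597, Eta 1.3044.
Lower quotas: Alpha 5, Beta 1, Gamma 1, Delta 1, Epsilon 1, Zeta 4, Eta 1 (sum 14, leaving 4 seats).
Remainders in descending order: Delta 0.9621, Epsilon 0.8108, Beta 0.6838, Alpha 0.4830, Gamma 0.3962, Zeta 0.3597, Eta 0.3044.
Largest remainders: Delta, Epsilon, Beta, Alpha receive the extra seats.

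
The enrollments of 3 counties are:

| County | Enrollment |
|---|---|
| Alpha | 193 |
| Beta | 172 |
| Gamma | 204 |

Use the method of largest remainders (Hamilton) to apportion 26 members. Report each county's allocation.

Total 569; standard divisor 569/26 ≈ 21.885.
Standard quotas: Alpha 8.819, Beta 7.859, Gamma 9.322.
Lower quotas: Alpha 8, Beta 7, Gamma 9 (sum 24, leaving 2 seats).
Remainders in descending order: Beta 0.859, Alpha 0.819, Gamma 0.322.
The surplus seats go to Beta, Alpha.

Alpha=9; Beta=8; Gamma=9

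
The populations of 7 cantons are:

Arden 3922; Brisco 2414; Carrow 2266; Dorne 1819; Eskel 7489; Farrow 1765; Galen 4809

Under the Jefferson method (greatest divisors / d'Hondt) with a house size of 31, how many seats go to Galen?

6

Standard divisor 24484/31 ≈ 789.806; standard quotas: Arden 4.966, Brisco 3.056, Carrow 2.869, Dorne 2.303, Eskel 9.482, Farrow 2.235, Galen 6.089.
Rounding down gives 4, 3, 2, 2, 9, 2, 6 = 28 seats, so the divisor must be adjusted.
With modified divisor 700: modified quotas Arden 5.603, Brisco 3.449, Carrow 3.237, Dorne 2.599, Eskel 10.699, Farrow 2.521, Galen 6.870.
Rounding down: Arden 5, Brisco 3, Carrow 3, Dorne 2, Eskel 10, Farrow 2, Galen 6 (total 31).
Galen receives 6.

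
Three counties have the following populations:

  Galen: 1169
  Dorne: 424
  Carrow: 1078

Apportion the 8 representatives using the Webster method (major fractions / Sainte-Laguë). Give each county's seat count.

Galen: 4, Dorne: 1, Carrow: 3

Standard divisor 2671/8 ≈ 333.875; standard quotas: Galen 3.501, Dorne 1.270, Carrow 3.229.
Rounding to the nearest integer gives Galen 4, Dorne 1, Carrow 3 — total 8, matching the house size, so no adjustment is needed.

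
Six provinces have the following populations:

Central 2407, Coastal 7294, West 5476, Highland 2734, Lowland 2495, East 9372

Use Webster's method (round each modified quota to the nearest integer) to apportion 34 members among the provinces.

Central 3, Coastal 8, West 6, Highland 3, Lowland 3, East 11

Standard divisor 29778/34 ≈ 875.824; standard quotas: Central 2.748, Coastal 8.328, West 6.252, Highland 3.122, Lowland 2.849, East 10.701.
Rounding to the nearest integer gives Central 3, Coastal 8, West 6, Highland 3, Lowland 3, East 11 — total 34, matching the house size, so no adjustment is needed.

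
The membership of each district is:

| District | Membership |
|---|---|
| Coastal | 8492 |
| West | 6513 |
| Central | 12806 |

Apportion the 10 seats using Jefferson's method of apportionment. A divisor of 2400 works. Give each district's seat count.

With modified divisor 2400: modified quotas Coastal 3.538, West 2.714, Central 5.336.
Rounding down: Coastal 3, West 2, Central 5 (total 10).

Coastal 3, West 2, Central 5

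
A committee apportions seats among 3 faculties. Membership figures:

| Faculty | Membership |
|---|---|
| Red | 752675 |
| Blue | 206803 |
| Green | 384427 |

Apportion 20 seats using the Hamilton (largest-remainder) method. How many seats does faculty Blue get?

3

Standard divisor: 1343905 ÷ 20 ≈ 67195.25.
Standard quotas: Red 11.2013, Blue 3.0776, Green 5.7210.
Lower quotas: Red 11, Blue 3, Green 5 (sum 19, leaving 1 seat).
Remainders in descending order: Green 0.7210, Red 0.2013, Blue 0.0776.
Largest remainder: Green receives the extra seat.
Blue receives 3.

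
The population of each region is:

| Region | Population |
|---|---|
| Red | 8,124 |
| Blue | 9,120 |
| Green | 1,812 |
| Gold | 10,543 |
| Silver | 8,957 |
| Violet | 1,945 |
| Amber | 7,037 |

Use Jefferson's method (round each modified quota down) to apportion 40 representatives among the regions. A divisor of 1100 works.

Red 7; Blue 8; Green 1; Gold 9; Silver 8; Violet 1; Amber 6

With modified divisor 1100: modified quotas Red 7.385, Blue 8.291, Green 1.647, Gold 9.585, Silver 8.143, Violet 1.768, Amber 6.397.
Rounding down: Red 7, Blue 8, Green 1, Gold 9, Silver 8, Violet 1, Amber 6 (total 40).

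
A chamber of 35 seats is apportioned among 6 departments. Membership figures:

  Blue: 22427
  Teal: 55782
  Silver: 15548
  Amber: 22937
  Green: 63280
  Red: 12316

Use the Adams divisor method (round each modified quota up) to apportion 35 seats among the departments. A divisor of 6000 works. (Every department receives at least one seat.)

With modified divisor 6000: modified quotas Blue 3.738, Teal 9.297, Silver 2.591, Amber 3.823, Green 10.547, Red 2.053.
Rounding up: Blue 4, Teal 10, Silver 3, Amber 4, Green 11, Red 3 (total 35).

Blue: 4, Teal: 10, Silver: 3, Amber: 4, Green: 11, Red: 3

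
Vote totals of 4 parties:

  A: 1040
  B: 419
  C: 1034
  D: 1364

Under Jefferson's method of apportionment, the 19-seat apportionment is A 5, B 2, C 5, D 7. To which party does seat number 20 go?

A

Priority for the next seat is population ÷ (current seats + 1).
Priorities: A 173.333, B 139.667, C 172.333, D 170.500.
Highest priority: A.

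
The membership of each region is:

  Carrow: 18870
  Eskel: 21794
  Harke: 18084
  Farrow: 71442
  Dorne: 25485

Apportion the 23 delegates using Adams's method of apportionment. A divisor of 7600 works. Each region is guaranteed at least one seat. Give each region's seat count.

With modified divisor 7600: modified quotas Carrow 2.483, Eskel 2.868, Harke 2.379, Farrow 9.400, Dorne 3.353.
Rounding up: Carrow 3, Eskel 3, Harke 3, Farrow 10, Dorne 4 (total 23).

Carrow 3, Eskel 3, Harke 3, Farrow 10, Dorne 4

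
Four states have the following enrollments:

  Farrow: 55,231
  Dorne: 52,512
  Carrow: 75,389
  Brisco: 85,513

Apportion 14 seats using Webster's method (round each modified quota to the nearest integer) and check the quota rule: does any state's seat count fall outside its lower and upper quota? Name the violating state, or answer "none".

none

Standard quotas: Farrow 2.878, Dorne 2.737, Carrow 3.929, Brisco 4.456.
Webster allocation: Farrow 3, Dorne 3, Carrow 4, Brisco 4.
Every allocation lies between the lower and upper quota.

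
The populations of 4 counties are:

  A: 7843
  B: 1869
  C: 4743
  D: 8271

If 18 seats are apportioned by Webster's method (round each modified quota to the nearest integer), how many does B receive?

Standard divisor 22726/18 ≈ 1262.556; standard quotas: A 6.212, B 1.480, C 3.757, D 6.551.
Rounding to the nearest integer gives A 6, B 1, C 4, D 7 — total 18, matching the house size, so no adjustment is needed.
B receives 1.

1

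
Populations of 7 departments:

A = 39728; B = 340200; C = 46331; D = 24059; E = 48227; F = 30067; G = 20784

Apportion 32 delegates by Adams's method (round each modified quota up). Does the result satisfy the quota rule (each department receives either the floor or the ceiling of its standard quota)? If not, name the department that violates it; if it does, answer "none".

Standard quotas: A 2.314, B 19.815, C 2.699, D 1.401, E 2.809, F 1.751, G 1.211.
Adams allocation: A 2, B 18, C 3, D 2, E 3, F 2, G 2.
B has quota 19.815 (lower 19, upper 20) but receives 18 — outside the quota interval.

B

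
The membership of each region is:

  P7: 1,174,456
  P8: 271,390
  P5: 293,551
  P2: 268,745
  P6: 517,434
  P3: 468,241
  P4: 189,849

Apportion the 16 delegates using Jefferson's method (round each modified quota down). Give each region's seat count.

Standard divisor 3183666/16 ≈ 198979.125; standard quotas: P7 5.902, P8 1.364, P5 1.475, P2 1.351, P6 2.600, P3 2.353, P4 0.954.
Rounding down gives 5, 1, 1, 1, 2, 2, 0 = 12 seats, so the divisor must be adjusted.
With modified divisor 161900: modified quotas P7 7.254, P8 1.676, P5 1.813, P2 1.660, P6 3.196, P3 2.892, P4 1.173.
Rounding down: P7 7, P8 1, P5 1, P2 1, P6 3, P3 2, P4 1 (total 16).

P7 7, P8 1, P5 1, P2 1, P6 3, P3 2, P4 1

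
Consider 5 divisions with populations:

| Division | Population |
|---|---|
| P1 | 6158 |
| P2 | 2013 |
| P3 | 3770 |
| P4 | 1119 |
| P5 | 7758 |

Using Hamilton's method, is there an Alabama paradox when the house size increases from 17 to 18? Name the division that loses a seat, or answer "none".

none

At 17 seats: P1 5, P2 2, P3 3, P4 1, P5 6.
At 18 seats: P1 5, P2 2, P3 3, P4 1, P5 7.
No division's allocation decreased.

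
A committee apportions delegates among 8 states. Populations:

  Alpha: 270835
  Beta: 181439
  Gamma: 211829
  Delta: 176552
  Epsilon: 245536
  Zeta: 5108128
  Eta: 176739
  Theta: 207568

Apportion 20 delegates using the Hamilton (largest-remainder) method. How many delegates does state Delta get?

0

The standard divisor is 6578626/20 ≈ 328931.3.
Standard quotas: Alpha 0.8234, Beta 0.5516, Gamma 0.6440, Delta 0.5367, Epsilon 0.7465, Zeta 15.5295, Eta 0.5373, Theta 0.6310.
Lower quotas: Alpha 0, Beta 0, Gamma 0, Delta 0, Epsilon 0, Zeta 15, Eta 0, Theta 0 (sum 15, leaving 5 seats).
Remainders in descending order: Alpha 0.8234, Epsilon 0.7465, Gamma 0.6440, Theta 0.6310, Beta 0.5516, Eta 0.5373, Delta 0.5367, Zeta 0.5295.
The surplus seats go to Alpha, Epsilon, Gamma, Theta, Beta.
Delta receives 0.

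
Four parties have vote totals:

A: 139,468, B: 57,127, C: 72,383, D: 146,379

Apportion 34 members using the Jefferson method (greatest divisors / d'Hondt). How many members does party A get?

12

Standard divisor 415357/34 ≈ 12216.382; standard quotas: A 11.416, B 4.676, C 5.925, D 11.982.
Rounding down gives 11, 4, 5, 11 = 31 seats, so the divisor must be adjusted.
With modified divisor 11500: modified quotas A 12.128, B 4.968, C 6.294, D 12.729.
Rounding down: A 12, B 4, C 6, D 12 (total 34).
A receives 12.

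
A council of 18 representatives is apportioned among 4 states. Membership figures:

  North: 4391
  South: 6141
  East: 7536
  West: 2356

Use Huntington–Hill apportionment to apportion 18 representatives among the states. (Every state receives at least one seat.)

North 4, South 5, East 7, West 2

With divisor 1142: modified quotas North 3.845, South 5.377, East 6.599, West 2.063.
Geometric-mean thresholds: North √(3·4)=3.464, South √(5·6)=5.477, East √(6·7)=6.481, West √(2·3)=2.449.
Each quota rounded against its threshold gives North 4, South 5, East 7, West 2 (total 18).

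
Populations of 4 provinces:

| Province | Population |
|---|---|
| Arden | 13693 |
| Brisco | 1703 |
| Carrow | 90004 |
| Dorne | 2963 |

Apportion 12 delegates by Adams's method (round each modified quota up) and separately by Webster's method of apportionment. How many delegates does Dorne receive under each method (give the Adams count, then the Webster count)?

1 and 0

Adams: Arden 2, Brisco 1, Carrow 8, Dorne 1.
Webster: Arden 2, Brisco 0, Carrow 10, Dorne 0.
Dorne gets 1 under Adams and 0 under Webster.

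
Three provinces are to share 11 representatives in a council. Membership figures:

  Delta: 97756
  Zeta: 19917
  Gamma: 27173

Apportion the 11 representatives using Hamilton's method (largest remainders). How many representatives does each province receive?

Delta: 7, Zeta: 2, Gamma: 2

Total 144846; standard divisor 144846/11 ≈ 13167.818.
Standard quotas: Delta 7.4239, Zeta 1.5126, Gamma 2.0636.
Lower quotas: Delta 7, Zeta 1, Gamma 2 (sum 10, leaving 1 seat).
Remainders in descending order: Zeta 0.5126, Delta 0.4239, Gamma 0.0636.
Largest remainder: Zeta receives the extra seat.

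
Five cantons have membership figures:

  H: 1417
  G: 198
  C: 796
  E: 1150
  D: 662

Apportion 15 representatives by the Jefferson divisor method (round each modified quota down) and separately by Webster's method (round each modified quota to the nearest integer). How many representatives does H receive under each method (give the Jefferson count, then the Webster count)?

Jefferson: H 6, G 0, C 3, E 4, D 2.
Webster: H 5, G 1, C 3, E 4, D 2.
H gets 6 under Jefferson and 5 under Webster.

6 and 5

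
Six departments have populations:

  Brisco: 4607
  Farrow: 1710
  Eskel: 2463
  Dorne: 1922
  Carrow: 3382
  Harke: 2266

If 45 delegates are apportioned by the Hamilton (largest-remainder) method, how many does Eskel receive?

7

Standard divisor: 16350 ÷ 45 ≈ 363.333.
Standard quotas: Brisco 12.680, Farrow 4.706, Eskel 6.779, Dorne 5.290, Carrow 9.308, Harke 6.237.
Lower quotas: Brisco 12, Farrow 4, Eskel 6, Dorne 5, Carrow 9, Harke 6 (sum 42, leaving 3 seats).
Remainders in descending order: Eskel 0.779, Farrow 0.706, Brisco 0.680, Carrow 0.308, Dorne 0.290, Harke 0.237.
The surplus seats go to Eskel, Farrow, Brisco.
Eskel receives 7.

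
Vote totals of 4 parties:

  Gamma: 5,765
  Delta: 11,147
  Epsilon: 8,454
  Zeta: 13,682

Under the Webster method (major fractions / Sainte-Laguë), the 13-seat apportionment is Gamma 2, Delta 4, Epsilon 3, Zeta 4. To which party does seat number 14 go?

Zeta

Priority for the next seat is population ÷ (current seats + 0.5).
Priorities: Gamma 2306.000, Delta 2477.111, Epsilon 2415.429, Zeta 3040.444.
Highest priority: Zeta.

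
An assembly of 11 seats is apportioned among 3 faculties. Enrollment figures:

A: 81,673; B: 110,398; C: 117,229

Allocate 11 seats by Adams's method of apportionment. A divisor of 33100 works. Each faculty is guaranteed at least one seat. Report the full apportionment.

A: 3, B: 4, C: 4

With modified divisor 33100: modified quotas A 2.467, B 3.335, C 3.542.
Rounding up: A 3, B 4, C 4 (total 11).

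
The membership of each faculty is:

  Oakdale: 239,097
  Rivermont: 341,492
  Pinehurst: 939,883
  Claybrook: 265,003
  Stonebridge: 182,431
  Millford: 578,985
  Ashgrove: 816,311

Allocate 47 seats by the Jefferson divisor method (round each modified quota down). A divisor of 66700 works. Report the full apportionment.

Oakdale 3, Rivermont 5, Pinehurst 14, Claybrook 3, Stonebridge 2, Millford 8, Ashgrove 12

With modified divisor 66700: modified quotas Oakdale 3.585, Rivermont 5.120, Pinehurst 14.091, Claybrook 3.973, Stonebridge 2.735, Millford 8.680, Ashgrove 12.239.
Rounding down: Oakdale 3, Rivermont 5, Pinehurst 14, Claybrook 3, Stonebridge 2, Millford 8, Ashgrove 12 (total 47).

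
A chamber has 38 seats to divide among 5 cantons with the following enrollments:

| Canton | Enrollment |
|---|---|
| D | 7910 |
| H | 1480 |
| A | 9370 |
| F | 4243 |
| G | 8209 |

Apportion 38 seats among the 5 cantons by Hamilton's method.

D 10, H 2, A 11, F 5, G 10

The standard divisor is 31212/38 ≈ 821.368.
Standard quotas: D 9.6303, H 1.8019, A 11.4078, F 5.1658, G 9.9943.
Lower quotas: D 9, H 1, A 11, F 5, G 9 (sum 35, leaving 3 seats).
Remainders in descending order: G 0.9943, H 0.8019, D 0.6303, A 0.4078, F 0.1658.
Largest remainders: G, H, D receive the extra seats.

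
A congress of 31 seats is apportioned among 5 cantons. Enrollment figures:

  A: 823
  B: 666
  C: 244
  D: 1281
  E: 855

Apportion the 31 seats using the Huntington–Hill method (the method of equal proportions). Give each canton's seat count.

A: 7, B: 5, C: 2, D: 10, E: 7

With divisor 125: modified quotas A 6.584, B 5.328, C 1.952, D 10.248, E 6.840.
Geometric-mean thresholds: A √(6·7)=6.481, B √(5·6)=5.477, C √(1·2)=1.414, D √(10·11)=10.488, E √(6·7)=6.481.
Each quota rounded against its threshold gives A 7, B 5, C 2, D 10, E 7 (total 31).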